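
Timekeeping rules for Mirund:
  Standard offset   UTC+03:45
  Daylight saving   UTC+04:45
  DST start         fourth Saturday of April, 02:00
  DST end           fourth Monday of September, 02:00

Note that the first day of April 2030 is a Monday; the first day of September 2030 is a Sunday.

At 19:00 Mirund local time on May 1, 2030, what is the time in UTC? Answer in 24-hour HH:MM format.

1 April 2030 is a Monday, so the first Saturday is April 6 and the fourth is April 27.
1 September 2030 is a Sunday, so the first Monday is September 2 and the fourth is September 23.
May 1, 2030 lies within the daylight-saving period (27 April – 23 September), so Mirund is on daylight time, UTC+04:45.
19:00 local − 4h45m = 14:15 UTC.

14:15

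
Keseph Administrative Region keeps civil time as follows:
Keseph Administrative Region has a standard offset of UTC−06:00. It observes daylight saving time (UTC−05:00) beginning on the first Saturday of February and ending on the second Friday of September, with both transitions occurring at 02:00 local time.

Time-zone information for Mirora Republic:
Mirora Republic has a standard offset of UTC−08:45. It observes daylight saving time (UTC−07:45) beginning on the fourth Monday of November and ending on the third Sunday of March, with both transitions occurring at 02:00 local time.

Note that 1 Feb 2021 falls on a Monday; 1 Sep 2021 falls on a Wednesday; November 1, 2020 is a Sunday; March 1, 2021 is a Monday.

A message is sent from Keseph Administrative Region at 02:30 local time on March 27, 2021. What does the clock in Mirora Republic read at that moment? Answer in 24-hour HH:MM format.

22:45

1 February 2021 is a Monday, so the first Saturday is February 6.
1 September 2021 is a Wednesday, so the first Friday is September 3 and the second is September 10.
March 27, 2021 falls between 6 February and 10 September, so daylight saving is in effect and Keseph Administrative Region is at UTC−05:00.
02:30 Keseph Administrative Region + 5h = 07:30 UTC.
1 November 2020 is a Sunday, so the first Monday is November 2 and the fourth is November 23.
1 March 2021 is a Monday, so the first Sunday is March 7 and the third is March 21.
At the standard offset (UTC−08:45), 07:30 UTC − 8h45m = 22:45 Mirora Republic standard time (rolling into the previous day, 26 March 2021).
Daylight saving runs 23 November 2020 – 21 March 2021; the standard-time date in Mirora Republic, March 26, 2021, is outside that window, so Mirora Republic is on standard time at UTC−08:45.
07:30 UTC − 8h45m = 22:45 Mirora Republic (rolling into the previous day, 26 March 2021).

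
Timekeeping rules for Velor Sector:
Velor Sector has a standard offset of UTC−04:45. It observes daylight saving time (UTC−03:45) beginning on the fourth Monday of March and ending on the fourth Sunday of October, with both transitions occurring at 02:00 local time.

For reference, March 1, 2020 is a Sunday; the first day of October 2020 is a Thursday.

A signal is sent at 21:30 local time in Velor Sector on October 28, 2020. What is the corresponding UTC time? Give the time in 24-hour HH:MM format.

1 March 2020 is a Sunday, so the first Monday is March 2 and the fourth is March 23.
1 October 2020 is a Thursday, so the first Sunday is October 4 and the fourth is October 25.
Daylight saving runs 23 March – 25 October; October 28, 2020 is outside that window, so Velor Sector is on standard time at UTC−04:45.
21:30 local + 4h45m = 02:15 UTC (rolling into the next day, 29 October 2020).

02:15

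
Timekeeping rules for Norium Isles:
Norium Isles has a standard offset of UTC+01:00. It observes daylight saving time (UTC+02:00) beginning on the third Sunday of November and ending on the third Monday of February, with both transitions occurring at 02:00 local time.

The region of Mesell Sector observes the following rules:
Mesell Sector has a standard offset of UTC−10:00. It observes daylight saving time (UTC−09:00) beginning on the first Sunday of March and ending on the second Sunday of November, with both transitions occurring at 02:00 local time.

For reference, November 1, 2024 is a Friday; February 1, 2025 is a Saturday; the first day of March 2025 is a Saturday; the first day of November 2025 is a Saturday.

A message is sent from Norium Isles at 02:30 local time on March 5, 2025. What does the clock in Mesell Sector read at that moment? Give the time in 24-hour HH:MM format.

16:30

1 November 2024 is a Friday, so the first Sunday is November 3 and the third is November 17.
1 February 2025 is a Saturday, so the first Monday is February 3 and the third is February 17.
March 5, 2025 does not fall between 17 November 2024 and 17 February 2025, so daylight saving is not in effect and Norium Isles is at UTC+01:00.
02:30 Norium Isles − 1h = 01:30 UTC.
1 March 2025 is a Saturday, so the first Sunday is March 2.
1 November 2025 is a Saturday, so the first Sunday is November 2 and the second is November 9.
At the standard offset (UTC−10:00), 01:30 UTC − 10h = 15:30 Mesell Sector standard time (rolling into the previous day, 4 March 2025).
The standard-time date in Mesell Sector, March 4, 2025, falls between 2 March and 9 November, so daylight saving is in effect and Mesell Sector is at UTC−09:00.
01:30 UTC − 9h = 16:30 Mesell Sector (rolling into the previous day, 4 March 2025).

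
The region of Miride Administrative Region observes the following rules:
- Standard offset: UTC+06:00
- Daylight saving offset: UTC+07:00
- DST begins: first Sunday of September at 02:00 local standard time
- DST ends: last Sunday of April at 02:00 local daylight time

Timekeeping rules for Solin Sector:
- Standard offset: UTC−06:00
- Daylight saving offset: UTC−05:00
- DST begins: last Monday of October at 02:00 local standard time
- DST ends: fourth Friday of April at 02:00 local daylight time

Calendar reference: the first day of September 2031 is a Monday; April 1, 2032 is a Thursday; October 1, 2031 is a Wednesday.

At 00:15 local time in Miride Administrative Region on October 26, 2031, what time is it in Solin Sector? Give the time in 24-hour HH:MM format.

1 September 2031 is a Monday, so the first Sunday is September 7.
1 April 2032 is a Thursday, so Sundays fall on 4, 11, 18, 25; the last is April 25.
October 26, 2031 lies within the daylight-saving period (7 September 2031 – 25 April 2032), so Miride Administrative Region is on daylight time, UTC+07:00.
00:15 Miride Administrative Region − 7h = 17:15 UTC (rolling into the previous day, 25 October 2031).
1 October 2031 is a Wednesday, so Mondays fall on 6, 13, 20, 27; the last is October 27.
1 April 2032 is a Thursday, so the first Friday is April 2 and the fourth is April 23.
At the standard offset (UTC−06:00), 17:15 UTC − 6h = 11:15 Solin Sector standard time.
Daylight saving runs 27 October 2031 – 23 April 2032; the standard-time date in Solin Sector, October 25, 2031, is outside that window, so Solin Sector is on standard time at UTC−06:00.
17:15 UTC − 6h = 11:15 Solin Sector.

11:15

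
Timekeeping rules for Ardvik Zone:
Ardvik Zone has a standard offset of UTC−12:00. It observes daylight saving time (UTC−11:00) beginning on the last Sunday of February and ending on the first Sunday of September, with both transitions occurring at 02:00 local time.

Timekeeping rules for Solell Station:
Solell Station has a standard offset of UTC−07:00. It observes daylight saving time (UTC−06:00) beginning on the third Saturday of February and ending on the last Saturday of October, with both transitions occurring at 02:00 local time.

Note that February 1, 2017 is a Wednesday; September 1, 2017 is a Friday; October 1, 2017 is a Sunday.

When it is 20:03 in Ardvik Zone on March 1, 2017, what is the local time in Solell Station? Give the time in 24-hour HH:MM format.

1 February 2017 is a Wednesday, so Sundays fall on 5, 12, 19, 26; the last is February 26.
1 September 2017 is a Friday, so the first Sunday is September 3.
Daylight saving runs 26 February – 3 September; March 1, 2017 is inside that window, so Ardvik Zone is at UTC−11:00.
20:03 Ardvik Zone + 11h = 07:03 UTC (rolling into the next day, 2 March 2017).
1 February 2017 is a Wednesday, so the first Saturday is February 4 and the third is February 18.
1 October 2017 is a Sunday, so Saturdays fall on 7, 14, 21, 28; the last is October 28.
At the standard offset (UTC−07:00), 07:03 UTC − 7h = 00:03 Solell Station standard time.
Daylight saving runs 18 February – 28 October; the standard-time date in Solell Station, March 2, 2017, is inside that window, so Solell Station is at UTC−06:00.
07:03 UTC − 6h = 01:03 Solell Station.

01:03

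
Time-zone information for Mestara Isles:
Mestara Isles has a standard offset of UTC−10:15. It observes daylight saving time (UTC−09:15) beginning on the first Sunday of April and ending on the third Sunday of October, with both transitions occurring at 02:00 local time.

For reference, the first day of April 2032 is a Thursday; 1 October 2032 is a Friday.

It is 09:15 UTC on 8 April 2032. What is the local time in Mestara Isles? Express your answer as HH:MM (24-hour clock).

00:00

1 April 2032 is a Thursday, so the first Sunday is April 4.
1 October 2032 is a Friday, so the first Sunday is October 3 and the third is October 17.
At the standard offset (UTC−10:15), 09:15 UTC − 10h15m = 23:00 Mestara Isles standard time (rolling into the previous day, 7 April 2032).
Daylight saving runs 4 April – 17 October; the standard-time date in Mestara Isles, 7 April 2032, is inside that window, so Mestara Isles is at UTC−09:15.
09:15 UTC − 9h15m = 00:00 local.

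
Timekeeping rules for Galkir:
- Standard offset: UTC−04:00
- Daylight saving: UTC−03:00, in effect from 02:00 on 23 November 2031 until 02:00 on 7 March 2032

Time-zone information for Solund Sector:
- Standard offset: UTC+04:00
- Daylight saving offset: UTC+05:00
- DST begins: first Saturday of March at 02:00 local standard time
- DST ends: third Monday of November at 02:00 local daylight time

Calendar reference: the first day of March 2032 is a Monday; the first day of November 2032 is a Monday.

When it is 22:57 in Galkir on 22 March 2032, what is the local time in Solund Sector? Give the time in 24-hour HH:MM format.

07:57

Daylight saving runs 23 November 2031 – 7 March 2032; 22 March 2032 is outside that window, so Galkir is on standard time at UTC−04:00.
22:57 Galkir + 4h = 02:57 UTC (rolling into the next day, 23 March 2032).
1 March 2032 is a Monday, so the first Saturday is March 6.
1 November 2032 is a Monday, so the first Monday is November 1 and the third is November 15.
At the standard offset (UTC+04:00), 02:57 UTC + 4h = 06:57 Solund Sector standard time.
The standard-time date in Solund Sector, 23 March 2032, lies within the daylight-saving period (6 March – 15 November), so Solund Sector is on daylight time, UTC+05:00.
02:57 UTC + 5h = 07:57 Solund Sector.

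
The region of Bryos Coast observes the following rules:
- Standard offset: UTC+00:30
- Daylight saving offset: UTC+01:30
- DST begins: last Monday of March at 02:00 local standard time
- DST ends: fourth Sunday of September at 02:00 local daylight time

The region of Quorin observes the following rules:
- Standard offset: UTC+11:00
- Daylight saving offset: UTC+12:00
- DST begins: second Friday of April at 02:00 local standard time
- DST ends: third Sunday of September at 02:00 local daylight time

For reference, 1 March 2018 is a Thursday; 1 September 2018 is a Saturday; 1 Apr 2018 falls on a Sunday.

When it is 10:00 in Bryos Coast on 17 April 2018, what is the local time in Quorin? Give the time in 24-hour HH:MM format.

20:30

1 March 2018 is a Thursday, so Mondays fall on 5, 12, 19, 26; the last is March 26.
1 September 2018 is a Saturday, so the first Sunday is September 2 and the fourth is September 23.
17 April 2018 falls between 26 March and 23 September, so daylight saving is in effect and Bryos Coast is at UTC+01:30.
10:00 Bryos Coast − 1h30m = 08:30 UTC.
1 April 2018 is a Sunday, so the first Friday is April 6 and the second is April 13.
1 September 2018 is a Saturday, so the first Sunday is September 2 and the third is September 16.
At the standard offset (UTC+11:00), 08:30 UTC + 11h = 19:30 Quorin standard time.
The standard-time date in Quorin, 17 April 2018, lies within the daylight-saving period (13 April – 16 September), so Quorin is on daylight time, UTC+12:00.
08:30 UTC + 12h = 20:30 Quorin.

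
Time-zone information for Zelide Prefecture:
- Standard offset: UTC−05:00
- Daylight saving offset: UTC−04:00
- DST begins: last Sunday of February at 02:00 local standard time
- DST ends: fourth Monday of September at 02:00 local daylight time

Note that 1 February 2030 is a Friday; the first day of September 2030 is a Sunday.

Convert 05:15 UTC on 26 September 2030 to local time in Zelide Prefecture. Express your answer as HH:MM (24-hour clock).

1 February 2030 is a Friday, so Sundays fall on 3, 10, 17, 24; the last is February 24.
1 September 2030 is a Sunday, so the first Monday is September 2 and the fourth is September 23.
At the standard offset (UTC−05:00), 05:15 UTC − 5h = 00:15 Zelide Prefecture standard time.
The standard-time date in Zelide Prefecture, 26 September 2030, does not fall between 24 February and 23 September, so daylight saving is not in effect and Zelide Prefecture is at UTC−05:00.
05:15 UTC − 5h = 00:15 local.

00:15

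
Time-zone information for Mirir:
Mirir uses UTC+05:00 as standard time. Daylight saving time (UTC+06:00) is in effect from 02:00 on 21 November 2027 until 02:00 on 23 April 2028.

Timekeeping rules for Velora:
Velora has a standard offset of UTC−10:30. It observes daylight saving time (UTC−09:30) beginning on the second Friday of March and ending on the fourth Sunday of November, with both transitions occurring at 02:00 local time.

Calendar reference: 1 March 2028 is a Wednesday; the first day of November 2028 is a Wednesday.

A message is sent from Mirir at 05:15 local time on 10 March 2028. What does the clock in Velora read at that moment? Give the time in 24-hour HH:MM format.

12:45

Daylight saving runs 21 November 2027 – 23 April 2028; 10 March 2028 is inside that window, so Mirir is at UTC+06:00.
05:15 Mirir − 6h = 23:15 UTC (rolling into the previous day, 9 March 2028).
1 March 2028 is a Wednesday, so the first Friday is March 3 and the second is March 10.
1 November 2028 is a Wednesday, so the first Sunday is November 5 and the fourth is November 26.
At the standard offset (UTC−10:30), 23:15 UTC − 10h30m = 12:45 Velora standard time.
The standard-time date in Velora, 9 March 2028, is outside the daylight-saving period (10 March – 26 November), so Velora is on standard time, UTC−10:30.
23:15 UTC − 10h30m = 12:45 Velora.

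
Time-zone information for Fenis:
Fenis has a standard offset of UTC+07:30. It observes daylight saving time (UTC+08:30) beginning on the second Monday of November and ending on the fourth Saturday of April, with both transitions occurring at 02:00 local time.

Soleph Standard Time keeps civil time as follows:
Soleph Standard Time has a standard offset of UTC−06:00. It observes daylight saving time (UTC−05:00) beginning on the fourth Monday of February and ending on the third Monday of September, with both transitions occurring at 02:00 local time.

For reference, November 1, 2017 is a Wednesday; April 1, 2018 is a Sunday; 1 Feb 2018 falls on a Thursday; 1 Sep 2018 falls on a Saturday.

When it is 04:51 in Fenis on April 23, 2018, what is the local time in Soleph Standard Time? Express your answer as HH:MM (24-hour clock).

15:21

1 November 2017 is a Wednesday, so the first Monday is November 6 and the second is November 13.
1 April 2018 is a Sunday, so the first Saturday is April 7 and the fourth is April 28.
April 23, 2018 lies within the daylight-saving period (13 November 2017 – 28 April 2018), so Fenis is on daylight time, UTC+08:30.
04:51 Fenis − 8h30m = 20:21 UTC (rolling into the previous day, 22 April 2018).
1 February 2018 is a Thursday, so the first Monday is February 5 and the fourth is February 26.
1 September 2018 is a Saturday, so the first Monday is September 3 and the third is September 17.
At the standard offset (UTC−06:00), 20:21 UTC − 6h = 14:21 Soleph Standard Time standard time.
The standard-time date in Soleph Standard Time, April 22, 2018, lies within the daylight-saving period (26 February – 17 September), so Soleph Standard Time is on daylight time, UTC−05:00.
20:21 UTC − 5h = 15:21 Soleph Standard Time.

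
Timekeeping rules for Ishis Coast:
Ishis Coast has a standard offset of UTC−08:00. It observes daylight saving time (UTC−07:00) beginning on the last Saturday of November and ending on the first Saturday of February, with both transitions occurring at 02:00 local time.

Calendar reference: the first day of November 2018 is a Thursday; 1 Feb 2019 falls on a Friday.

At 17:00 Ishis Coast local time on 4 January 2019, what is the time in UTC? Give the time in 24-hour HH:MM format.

00:00

1 November 2018 is a Thursday, so Saturdays fall on 3, 10, 17, 24; the last is November 24.
1 February 2019 is a Friday, so the first Saturday is February 2.
Daylight saving runs 24 November 2018 – 2 February 2019; 4 January 2019 is inside that window, so Ishis Coast is at UTC−07:00.
17:00 local + 7h = 00:00 UTC (rolling into the next day, 5 January 2019).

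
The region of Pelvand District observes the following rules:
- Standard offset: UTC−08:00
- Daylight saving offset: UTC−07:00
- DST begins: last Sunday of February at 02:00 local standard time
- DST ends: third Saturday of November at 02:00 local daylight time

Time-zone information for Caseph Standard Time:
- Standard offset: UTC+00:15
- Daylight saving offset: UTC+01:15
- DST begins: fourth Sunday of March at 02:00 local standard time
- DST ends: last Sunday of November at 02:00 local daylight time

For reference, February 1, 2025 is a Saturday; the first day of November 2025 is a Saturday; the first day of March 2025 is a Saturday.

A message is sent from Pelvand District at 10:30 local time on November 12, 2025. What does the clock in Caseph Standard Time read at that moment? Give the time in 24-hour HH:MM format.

18:45

1 February 2025 is a Saturday, so Sundays fall on 2, 9, 16, 23; the last is February 23.
1 November 2025 is a Saturday, so the first Saturday is November 1 and the third is November 15.
Daylight saving runs 23 February – 15 November; November 12, 2025 is inside that window, so Pelvand District is at UTC−07:00.
10:30 Pelvand District + 7h = 17:30 UTC.
1 March 2025 is a Saturday, so the first Sunday is March 2 and the fourth is March 23.
1 November 2025 is a Saturday, so Sundays fall on 2, 9, 16, 23, 30; the last is November 30.
At the standard offset (UTC+00:15), 17:30 UTC + 0h15m = 17:45 Caseph Standard Time standard time.
Daylight saving runs 23 March – 30 November; the standard-time date in Caseph Standard Time, November 12, 2025, is inside that window, so Caseph Standard Time is at UTC+01:15.
17:30 UTC + 1h15m = 18:45 Caseph Standard Time.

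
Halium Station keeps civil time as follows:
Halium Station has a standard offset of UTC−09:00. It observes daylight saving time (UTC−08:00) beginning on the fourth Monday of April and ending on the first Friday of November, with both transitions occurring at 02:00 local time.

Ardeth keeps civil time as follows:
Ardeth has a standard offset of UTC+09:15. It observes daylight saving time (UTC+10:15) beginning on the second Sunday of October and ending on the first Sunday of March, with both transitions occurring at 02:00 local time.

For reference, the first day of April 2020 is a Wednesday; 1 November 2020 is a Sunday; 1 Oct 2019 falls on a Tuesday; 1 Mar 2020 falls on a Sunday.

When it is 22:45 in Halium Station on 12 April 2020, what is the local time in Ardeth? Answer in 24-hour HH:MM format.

1 April 2020 is a Wednesday, so the first Monday is April 6 and the fourth is April 27.
1 November 2020 is a Sunday, so the first Friday is November 6.
Daylight saving runs 27 April – 6 November; 12 April 2020 is outside that window, so Halium Station is on standard time at UTC−09:00.
22:45 Halium Station + 9h = 07:45 UTC (rolling into the next day, 13 April 2020).
1 October 2019 is a Tuesday, so the first Sunday is October 6 and the second is October 13.
1 March 2020 is a Sunday, so the first Sunday is March 1.
At the standard offset (UTC+09:15), 07:45 UTC + 9h15m = 17:00 Ardeth standard time.
Daylight saving runs 13 October 2019 – 1 March 2020; the standard-time date in Ardeth, 13 April 2020, is outside that window, so Ardeth is on standard time at UTC+09:15.
07:45 UTC + 9h15m = 17:00 Ardeth.

17:00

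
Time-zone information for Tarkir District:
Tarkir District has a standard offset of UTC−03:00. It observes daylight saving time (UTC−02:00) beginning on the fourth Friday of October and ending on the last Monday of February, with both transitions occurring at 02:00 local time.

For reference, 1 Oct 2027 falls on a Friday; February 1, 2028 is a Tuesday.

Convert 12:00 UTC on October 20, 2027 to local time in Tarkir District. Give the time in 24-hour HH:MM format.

09:00

1 October 2027 is a Friday, so the first Friday is October 1 and the fourth is October 22.
1 February 2028 is a Tuesday, so Mondays fall on 7, 14, 21, 28; the last is February 28.
At the standard offset (UTC−03:00), 12:00 UTC − 3h = 09:00 Tarkir District standard time.
The standard-time date in Tarkir District, October 20, 2027, is outside the daylight-saving period (22 October 2027 – 28 February 2028), so Tarkir District is on standard time, UTC−03:00.
12:00 UTC − 3h = 09:00 local.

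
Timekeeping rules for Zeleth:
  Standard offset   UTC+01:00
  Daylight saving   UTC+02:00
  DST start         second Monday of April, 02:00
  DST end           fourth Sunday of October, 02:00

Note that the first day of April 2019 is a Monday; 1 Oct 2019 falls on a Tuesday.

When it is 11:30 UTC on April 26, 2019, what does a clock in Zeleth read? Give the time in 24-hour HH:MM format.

1 April 2019 is a Monday, so the first Monday is April 1 and the second is April 8.
1 October 2019 is a Tuesday, so the first Sunday is October 6 and the fourth is October 27.
At the standard offset (UTC+01:00), 11:30 UTC + 1h = 12:30 Zeleth standard time.
The standard-time date in Zeleth, April 26, 2019, falls between 8 April and 27 October, so daylight saving is in effect and Zeleth is at UTC+02:00.
11:30 UTC + 2h = 13:30 local.

13:30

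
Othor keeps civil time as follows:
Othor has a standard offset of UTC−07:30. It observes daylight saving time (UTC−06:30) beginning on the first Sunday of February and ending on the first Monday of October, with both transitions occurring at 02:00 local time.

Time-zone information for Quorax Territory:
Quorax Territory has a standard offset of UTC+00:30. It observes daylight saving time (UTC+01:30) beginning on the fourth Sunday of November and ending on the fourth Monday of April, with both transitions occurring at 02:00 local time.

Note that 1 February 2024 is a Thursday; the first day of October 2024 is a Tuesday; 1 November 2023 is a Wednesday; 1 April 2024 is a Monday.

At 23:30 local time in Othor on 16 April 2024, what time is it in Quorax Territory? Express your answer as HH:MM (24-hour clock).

07:30

1 February 2024 is a Thursday, so the first Sunday is February 4.
1 October 2024 is a Tuesday, so the first Monday is October 7.
16 April 2024 lies within the daylight-saving period (4 February – 7 October), so Othor is on daylight time, UTC−06:30.
23:30 Othor + 6h30m = 06:00 UTC (rolling into the next day, 17 April 2024).
1 November 2023 is a Wednesday, so the first Sunday is November 5 and the fourth is November 26.
1 April 2024 is a Monday, so the first Monday is April 1 and the fourth is April 22.
At the standard offset (UTC+00:30), 06:00 UTC + 0h30m = 06:30 Quorax Territory standard time.
The standard-time date in Quorax Territory, 17 April 2024, falls between 26 November 2023 and 22 April 2024, so daylight saving is in effect and Quorax Territory is at UTC+01:30.
06:00 UTC + 1h30m = 07:30 Quorax Territory.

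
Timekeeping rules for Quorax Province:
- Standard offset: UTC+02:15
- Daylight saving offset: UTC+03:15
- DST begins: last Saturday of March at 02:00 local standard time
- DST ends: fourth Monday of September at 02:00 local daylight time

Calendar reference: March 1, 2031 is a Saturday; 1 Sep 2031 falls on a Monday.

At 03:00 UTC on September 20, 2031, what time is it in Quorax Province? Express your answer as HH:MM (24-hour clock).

1 March 2031 is a Saturday, so Saturdays fall on 1, 8, 15, 22, 29; the last is March 29.
1 September 2031 is a Monday, so the first Monday is September 1 and the fourth is September 22.
At the standard offset (UTC+02:15), 03:00 UTC + 2h15m = 05:15 Quorax Province standard time.
The standard-time date in Quorax Province, September 20, 2031, falls between 29 March and 22 September, so daylight saving is in effect and Quorax Province is at UTC+03:15.
03:00 UTC + 3h15m = 06:15 local.

06:15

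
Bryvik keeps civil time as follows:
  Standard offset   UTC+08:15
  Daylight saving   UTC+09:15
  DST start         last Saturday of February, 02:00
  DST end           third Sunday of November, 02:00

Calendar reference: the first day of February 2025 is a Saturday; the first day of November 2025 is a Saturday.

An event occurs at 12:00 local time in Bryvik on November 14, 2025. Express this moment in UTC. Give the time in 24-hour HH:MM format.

1 February 2025 is a Saturday, so Saturdays fall on 1, 8, 15, 22; the last is February 22.
1 November 2025 is a Saturday, so the first Sunday is November 2 and the third is November 16.
Daylight saving runs 22 February – 16 November; November 14, 2025 is inside that window, so Bryvik is at UTC+09:15.
12:00 local − 9h15m = 02:45 UTC.

02:45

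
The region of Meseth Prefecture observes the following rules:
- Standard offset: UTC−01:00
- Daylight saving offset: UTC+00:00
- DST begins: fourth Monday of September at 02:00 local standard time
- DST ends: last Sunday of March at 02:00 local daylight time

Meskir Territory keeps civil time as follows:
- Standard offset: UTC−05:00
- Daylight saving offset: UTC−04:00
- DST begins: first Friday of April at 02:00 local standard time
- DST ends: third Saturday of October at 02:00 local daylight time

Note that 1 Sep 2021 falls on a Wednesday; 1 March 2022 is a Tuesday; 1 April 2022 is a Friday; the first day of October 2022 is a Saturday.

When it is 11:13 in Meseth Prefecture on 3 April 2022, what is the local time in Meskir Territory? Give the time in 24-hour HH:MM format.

1 September 2021 is a Wednesday, so the first Monday is September 6 and the fourth is September 27.
1 March 2022 is a Tuesday, so Sundays fall on 6, 13, 20, 27; the last is March 27.
Daylight saving runs 27 September 2021 – 27 March 2022; 3 April 2022 is outside that window, so Meseth Prefecture is on standard time at UTC−01:00.
11:13 Meseth Prefecture + 1h = 12:13 UTC.
1 April 2022 is a Friday, so the first Friday is April 1.
1 October 2022 is a Saturday, so the first Saturday is October 1 and the third is October 15.
At the standard offset (UTC−05:00), 12:13 UTC − 5h = 07:13 Meskir Territory standard time.
The standard-time date in Meskir Territory, 3 April 2022, falls between 1 April and 15 October, so daylight saving is in effect and Meskir Territory is at UTC−04:00.
12:13 UTC − 4h = 08:13 Meskir Territory.

08:13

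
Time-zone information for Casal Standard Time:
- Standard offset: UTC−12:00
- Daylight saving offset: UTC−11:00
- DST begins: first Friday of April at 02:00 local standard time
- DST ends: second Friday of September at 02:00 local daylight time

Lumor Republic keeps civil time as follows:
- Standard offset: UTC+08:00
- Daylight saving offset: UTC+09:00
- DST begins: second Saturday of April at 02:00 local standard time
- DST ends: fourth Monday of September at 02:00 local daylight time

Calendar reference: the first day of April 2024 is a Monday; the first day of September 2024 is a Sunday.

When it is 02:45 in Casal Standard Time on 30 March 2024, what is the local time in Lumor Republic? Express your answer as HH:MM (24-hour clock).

1 April 2024 is a Monday, so the first Friday is April 5.
1 September 2024 is a Sunday, so the first Friday is September 6 and the second is September 13.
30 March 2024 does not fall between 5 April and 13 September, so daylight saving is not in effect and Casal Standard Time is at UTC−12:00.
02:45 Casal Standard Time + 12h = 14:45 UTC.
1 April 2024 is a Monday, so the first Saturday is April 6 and the second is April 13.
1 September 2024 is a Sunday, so the first Monday is September 2 and the fourth is September 23.
At the standard offset (UTC+08:00), 14:45 UTC + 8h = 22:45 Lumor Republic standard time.
Daylight saving runs 13 April – 23 September; the standard-time date in Lumor Republic, 30 March 2024, is outside that window, so Lumor Republic is on standard time at UTC+08:00.
14:45 UTC + 8h = 22:45 Lumor Republic.

22:45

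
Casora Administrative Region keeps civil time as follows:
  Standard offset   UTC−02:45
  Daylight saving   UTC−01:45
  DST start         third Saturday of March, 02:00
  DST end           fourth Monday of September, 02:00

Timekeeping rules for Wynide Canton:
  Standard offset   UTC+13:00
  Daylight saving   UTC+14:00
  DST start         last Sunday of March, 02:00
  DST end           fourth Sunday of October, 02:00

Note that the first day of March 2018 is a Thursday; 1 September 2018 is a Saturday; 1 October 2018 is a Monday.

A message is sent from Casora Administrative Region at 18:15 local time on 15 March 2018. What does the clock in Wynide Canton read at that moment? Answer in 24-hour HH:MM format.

1 March 2018 is a Thursday, so the first Saturday is March 3 and the third is March 17.
1 September 2018 is a Saturday, so the first Monday is September 3 and the fourth is September 24.
15 March 2018 is outside the daylight-saving period (17 March – 24 September), so Casora Administrative Region is on standard time, UTC−02:45.
18:15 Casora Administrative Region + 2h45m = 21:00 UTC.
1 March 2018 is a Thursday, so Sundays fall on 4, 11, 18, 25; the last is March 25.
1 October 2018 is a Monday, so the first Sunday is October 7 and the fourth is October 28.
At the standard offset (UTC+13:00), 21:00 UTC + 13h = 10:00 Wynide Canton standard time (rolling into the next day, 16 March 2018).
Daylight saving runs 25 March – 28 October; the standard-time date in Wynide Canton, 16 March 2018, is outside that window, so Wynide Canton is on standard time at UTC+13:00.
21:00 UTC + 13h = 10:00 Wynide Canton (rolling into the next day, 16 March 2018).

10:00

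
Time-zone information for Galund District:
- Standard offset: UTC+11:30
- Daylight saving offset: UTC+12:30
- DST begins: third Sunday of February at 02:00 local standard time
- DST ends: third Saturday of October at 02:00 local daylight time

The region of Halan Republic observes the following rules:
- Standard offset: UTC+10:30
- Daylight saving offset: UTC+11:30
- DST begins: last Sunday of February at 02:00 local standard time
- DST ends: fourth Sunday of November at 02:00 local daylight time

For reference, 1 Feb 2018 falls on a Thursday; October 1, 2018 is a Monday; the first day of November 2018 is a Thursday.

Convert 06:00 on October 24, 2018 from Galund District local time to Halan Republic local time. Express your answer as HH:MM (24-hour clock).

1 February 2018 is a Thursday, so the first Sunday is February 4 and the third is February 18.
1 October 2018 is a Monday, so the first Saturday is October 6 and the third is October 20.
October 24, 2018 does not fall between 18 February and 20 October, so daylight saving is not in effect and Galund District is at UTC+11:30.
06:00 Galund District − 11h30m = 18:30 UTC (rolling into the previous day, 23 October 2018).
1 February 2018 is a Thursday, so Sundays fall on 4, 11, 18, 25; the last is February 25.
1 November 2018 is a Thursday, so the first Sunday is November 4 and the fourth is November 25.
At the standard offset (UTC+10:30), 18:30 UTC + 10h30m = 05:00 Halan Republic standard time (rolling into the next day, 24 October 2018).
The standard-time date in Halan Republic, October 24, 2018, lies within the daylight-saving period (25 February – 25 November), so Halan Republic is on daylight time, UTC+11:30.
18:30 UTC + 11h30m = 06:00 Halan Republic (rolling into the next day, 24 October 2018).

06:00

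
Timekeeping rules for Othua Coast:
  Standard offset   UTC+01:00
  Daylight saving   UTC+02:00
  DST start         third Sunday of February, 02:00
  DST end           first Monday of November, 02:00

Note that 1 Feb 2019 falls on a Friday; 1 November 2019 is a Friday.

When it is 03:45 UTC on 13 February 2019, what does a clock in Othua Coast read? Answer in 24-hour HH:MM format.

1 February 2019 is a Friday, so the first Sunday is February 3 and the third is February 17.
1 November 2019 is a Friday, so the first Monday is November 4.
At the standard offset (UTC+01:00), 03:45 UTC + 1h = 04:45 Othua Coast standard time.
The standard-time date in Othua Coast, 13 February 2019, does not fall between 17 February and 4 November, so daylight saving is not in effect and Othua Coast is at UTC+01:00.
03:45 UTC + 1h = 04:45 local.

04:45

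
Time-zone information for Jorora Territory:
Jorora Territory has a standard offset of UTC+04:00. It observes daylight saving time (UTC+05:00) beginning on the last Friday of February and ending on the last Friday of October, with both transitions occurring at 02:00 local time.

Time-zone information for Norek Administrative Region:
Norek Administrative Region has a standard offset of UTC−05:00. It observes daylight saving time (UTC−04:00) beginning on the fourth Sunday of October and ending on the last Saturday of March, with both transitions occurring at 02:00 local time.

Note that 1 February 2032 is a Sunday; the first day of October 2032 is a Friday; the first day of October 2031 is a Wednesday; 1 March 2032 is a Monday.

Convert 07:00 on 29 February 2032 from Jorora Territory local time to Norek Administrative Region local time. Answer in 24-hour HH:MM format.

22:00

1 February 2032 is a Sunday, so Fridays fall on 6, 13, 20, 27; the last is February 27.
1 October 2032 is a Friday, so Fridays fall on 1, 8, 15, 22, 29; the last is October 29.
29 February 2032 falls between 27 February and 29 October, so daylight saving is in effect and Jorora Territory is at UTC+05:00.
07:00 Jorora Territory − 5h = 02:00 UTC.
1 October 2031 is a Wednesday, so the first Sunday is October 5 and the fourth is October 26.
1 March 2032 is a Monday, so Saturdays fall on 6, 13, 20, 27; the last is March 27.
At the standard offset (UTC−05:00), 02:00 UTC − 5h = 21:00 Norek Administrative Region standard time (rolling into the previous day, 28 February 2032).
The standard-time date in Norek Administrative Region, 28 February 2032, lies within the daylight-saving period (26 October 2031 – 27 March 2032), so Norek Administrative Region is on daylight time, UTC−04:00.
02:00 UTC − 4h = 22:00 Norek Administrative Region (rolling into the previous day, 28 February 2032).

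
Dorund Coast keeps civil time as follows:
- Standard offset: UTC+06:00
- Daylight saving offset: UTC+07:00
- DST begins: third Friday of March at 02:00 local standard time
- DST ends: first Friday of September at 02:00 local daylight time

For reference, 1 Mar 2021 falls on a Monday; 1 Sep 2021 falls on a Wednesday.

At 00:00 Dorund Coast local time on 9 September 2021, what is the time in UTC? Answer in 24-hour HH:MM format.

1 March 2021 is a Monday, so the first Friday is March 5 and the third is March 19.
1 September 2021 is a Wednesday, so the first Friday is September 3.
Daylight saving runs 19 March – 3 September; 9 September 2021 is outside that window, so Dorund Coast is on standard time at UTC+06:00.
00:00 local − 6h = 18:00 UTC (rolling into the previous day, 8 September 2021).

18:00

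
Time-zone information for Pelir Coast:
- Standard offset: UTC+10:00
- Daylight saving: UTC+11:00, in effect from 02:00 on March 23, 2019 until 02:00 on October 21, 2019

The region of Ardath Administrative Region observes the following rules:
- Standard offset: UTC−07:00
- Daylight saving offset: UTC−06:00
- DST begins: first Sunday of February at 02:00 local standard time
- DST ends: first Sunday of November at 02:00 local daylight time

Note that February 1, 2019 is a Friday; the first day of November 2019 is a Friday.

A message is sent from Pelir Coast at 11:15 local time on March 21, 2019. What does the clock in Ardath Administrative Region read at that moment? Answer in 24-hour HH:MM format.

March 21, 2019 is outside the daylight-saving period (23 March – 21 October), so Pelir Coast is on standard time, UTC+10:00.
11:15 Pelir Coast − 10h = 01:15 UTC.
1 February 2019 is a Friday, so the first Sunday is February 3.
1 November 2019 is a Friday, so the first Sunday is November 3.
At the standard offset (UTC−07:00), 01:15 UTC − 7h = 18:15 Ardath Administrative Region standard time (rolling into the previous day, 20 March 2019).
Daylight saving runs 3 February – 3 November; the standard-time date in Ardath Administrative Region, March 20, 2019, is inside that window, so Ardath Administrative Region is at UTC−06:00.
01:15 UTC − 6h = 19:15 Ardath Administrative Region (rolling into the previous day, 20 March 2019).

19:15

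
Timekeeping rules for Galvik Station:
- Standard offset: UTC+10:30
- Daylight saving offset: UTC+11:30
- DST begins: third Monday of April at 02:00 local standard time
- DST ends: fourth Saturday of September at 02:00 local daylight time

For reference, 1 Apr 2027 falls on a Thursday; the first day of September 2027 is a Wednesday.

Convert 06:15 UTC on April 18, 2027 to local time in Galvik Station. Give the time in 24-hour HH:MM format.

16:45

1 April 2027 is a Thursday, so the first Monday is April 5 and the third is April 19.
1 September 2027 is a Wednesday, so the first Saturday is September 4 and the fourth is September 25.
At the standard offset (UTC+10:30), 06:15 UTC + 10h30m = 16:45 Galvik Station standard time.
The standard-time date in Galvik Station, April 18, 2027, is outside the daylight-saving period (19 April – 25 September), so Galvik Station is on standard time, UTC+10:30.
06:15 UTC + 10h30m = 16:45 local.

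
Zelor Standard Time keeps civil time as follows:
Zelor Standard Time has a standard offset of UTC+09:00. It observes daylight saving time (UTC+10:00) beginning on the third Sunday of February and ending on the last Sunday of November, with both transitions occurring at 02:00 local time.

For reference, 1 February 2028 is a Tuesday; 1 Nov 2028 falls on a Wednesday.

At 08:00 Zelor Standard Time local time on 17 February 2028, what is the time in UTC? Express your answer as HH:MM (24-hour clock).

1 February 2028 is a Tuesday, so the first Sunday is February 6 and the third is February 20.
1 November 2028 is a Wednesday, so Sundays fall on 5, 12, 19, 26; the last is November 26.
17 February 2028 is outside the daylight-saving period (20 February – 26 November), so Zelor Standard Time is on standard time, UTC+09:00.
08:00 local − 9h = 23:00 UTC (rolling into the previous day, 16 February 2028).

23:00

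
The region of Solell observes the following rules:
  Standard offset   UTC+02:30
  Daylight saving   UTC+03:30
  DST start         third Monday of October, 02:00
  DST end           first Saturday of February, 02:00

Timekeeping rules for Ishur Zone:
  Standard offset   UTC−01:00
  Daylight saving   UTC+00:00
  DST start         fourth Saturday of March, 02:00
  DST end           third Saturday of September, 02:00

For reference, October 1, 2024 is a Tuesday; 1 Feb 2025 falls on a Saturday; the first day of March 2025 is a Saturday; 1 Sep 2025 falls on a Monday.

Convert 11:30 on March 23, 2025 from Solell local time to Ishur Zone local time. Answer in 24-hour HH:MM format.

1 October 2024 is a Tuesday, so the first Monday is October 7 and the third is October 21.
1 February 2025 is a Saturday, so the first Saturday is February 1.
March 23, 2025 does not fall between 21 October 2024 and 1 February 2025, so daylight saving is not in effect and Solell is at UTC+02:30.
11:30 Solell − 2h30m = 09:00 UTC.
1 March 2025 is a Saturday, so the first Saturday is March 1 and the fourth is March 22.
1 September 2025 is a Monday, so the first Saturday is September 6 and the third is September 20.
At the standard offset (UTC−01:00), 09:00 UTC − 1h = 08:00 Ishur Zone standard time.
The standard-time date in Ishur Zone, March 23, 2025, falls between 22 March and 20 September, so daylight saving is in effect and Ishur Zone is at UTC+00:00.
09:00 UTC + 0h = 09:00 Ishur Zone.

09:00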